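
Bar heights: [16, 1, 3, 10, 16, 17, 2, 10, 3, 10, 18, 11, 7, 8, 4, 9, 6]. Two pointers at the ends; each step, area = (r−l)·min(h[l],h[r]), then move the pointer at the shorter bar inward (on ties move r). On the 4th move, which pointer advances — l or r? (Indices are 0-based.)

l=0 r=16: min(16,6)*16=96 best=96 *, r--
l=0 r=15: min(16,9)*15=135 best=135 *, r--
l=0 r=14: min(16,4)*14=56 best=135, r--
l=0 r=13: min(16,8)*13=104 best=135, r--

r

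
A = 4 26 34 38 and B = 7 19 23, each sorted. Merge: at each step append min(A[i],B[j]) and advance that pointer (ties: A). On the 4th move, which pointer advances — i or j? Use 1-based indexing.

[i=1,j=1] A[i]=4<=B[j]=7 take 4 → i++
[i=2,j=1] A[i]=26>B[j]=7 take 7 → j++
[i=2,j=2] A[i]=26>B[j]=19 take 19 → j++
[i=2,j=3] A[i]=26>B[j]=23 take 23 → j++

j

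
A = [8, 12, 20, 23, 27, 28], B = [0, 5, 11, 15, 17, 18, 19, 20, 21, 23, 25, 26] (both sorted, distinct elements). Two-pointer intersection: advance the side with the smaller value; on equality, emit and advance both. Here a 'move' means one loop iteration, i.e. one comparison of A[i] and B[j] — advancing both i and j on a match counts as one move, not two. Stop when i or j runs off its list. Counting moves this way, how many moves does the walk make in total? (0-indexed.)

[i=0,j=0] 8>0 → j++
[i=0,j=1] 8>5 → j++
[i=0,j=2] 8<11 → i++
[i=1,j=2] 12>11 → j++
[i=1,j=3] 12<15 → i++
[i=2,j=3] 20>15 → j++
[i=2,j=4] 20>17 → j++
[i=2,j=5] 20>18 → j++
[i=2,j=6] 20>19 → j++
[i=2,j=7] 20==20 emit → i++,j++
[i=3,j=8] 23>21 → j++
[i=3,j=9] 23==23 emit → i++,j++
[i=4,j=10] 27>25 → j++
[i=4,j=11] 27>26 → j++

14 moves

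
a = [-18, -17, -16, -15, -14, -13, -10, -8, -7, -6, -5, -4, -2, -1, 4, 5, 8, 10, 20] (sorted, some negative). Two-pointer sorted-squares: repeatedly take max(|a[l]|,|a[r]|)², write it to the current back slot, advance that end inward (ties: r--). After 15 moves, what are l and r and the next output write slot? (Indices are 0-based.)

l=11, r=14, next write slot=3

l=0 r=18: |-18|<=|20| out[18]=400, r--
l=0 r=17: |-18|>|10| out[17]=324, l++
l=1 r=17: |-17|>|10| out[16]=289, l++
l=2 r=17: |-16|>|10| out[15]=256, l++
l=3 r=17: |-15|>|10| out[14]=225, l++
l=4 r=17: |-14|>|10| out[13]=196, l++
l=5 r=17: |-13|>|10| out[12]=169, l++
l=6 r=17: |-10|<=|10| out[11]=100, r--
l=6 r=16: |-10|>|8| out[10]=100, l++
l=7 r=16: |-8|<=|8| out[9]=64, r--
l=7 r=15: |-8|>|5| out[8]=64, l++
l=8 r=15: |-7|>|5| out[7]=49, l++
l=9 r=15: |-6|>|5| out[6]=36, l++
l=10 r=15: |-5|<=|5| out[5]=25, r--
l=10 r=14: |-5|>|4| out[4]=25, l++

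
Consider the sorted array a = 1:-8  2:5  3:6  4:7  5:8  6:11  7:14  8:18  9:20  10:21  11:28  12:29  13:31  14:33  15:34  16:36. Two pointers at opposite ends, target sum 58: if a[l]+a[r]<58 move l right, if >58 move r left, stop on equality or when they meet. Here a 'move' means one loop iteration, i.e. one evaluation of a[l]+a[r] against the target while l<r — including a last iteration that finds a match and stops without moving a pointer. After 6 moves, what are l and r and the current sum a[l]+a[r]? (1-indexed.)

l=7, r=16, sum=50

[1,16] -8+36=28 <58 → l++
[2,16] 5+36=41 <58 → l++
[3,16] 6+36=42 <58 → l++
[4,16] 7+36=43 <58 → l++
[5,16] 8+36=44 <58 → l++
[6,16] 11+36=47 <58 → l++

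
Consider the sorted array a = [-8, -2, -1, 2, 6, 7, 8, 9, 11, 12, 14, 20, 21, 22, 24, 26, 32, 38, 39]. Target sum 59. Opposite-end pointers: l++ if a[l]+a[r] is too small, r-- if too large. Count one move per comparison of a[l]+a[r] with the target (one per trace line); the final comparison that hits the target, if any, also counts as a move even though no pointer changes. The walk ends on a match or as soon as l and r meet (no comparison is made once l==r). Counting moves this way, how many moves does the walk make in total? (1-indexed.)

[1,19] -8+39=31 <59 → l++
[2,19] -2+39=37 <59 → l++
[3,19] -1+39=38 <59 → l++
[4,19] 2+39=41 <59 → l++
[5,19] 6+39=45 <59 → l++
[6,19] 7+39=46 <59 → l++
[7,19] 8+39=47 <59 → l++
[8,19] 9+39=48 <59 → l++
[9,19] 11+39=50 <59 → l++
[10,19] 12+39=51 <59 → l++
[11,19] 14+39=53 <59 → l++
[12,19] 20+39=59 → found

12 moves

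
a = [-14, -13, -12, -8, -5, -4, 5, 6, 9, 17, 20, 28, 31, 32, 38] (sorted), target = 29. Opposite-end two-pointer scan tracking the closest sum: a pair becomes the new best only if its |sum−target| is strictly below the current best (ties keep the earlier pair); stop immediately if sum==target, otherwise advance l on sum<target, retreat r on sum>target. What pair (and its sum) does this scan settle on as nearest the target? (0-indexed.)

pair (9, 20) with sum 29 (|Δ|=0)

l=0 r=14: -14+38=24 d=5 *, l++
l=1 r=14: -13+38=25 d=4 *, l++
l=2 r=14: -12+38=26 d=3 *, l++
l=3 r=14: -8+38=30 d=1 *, r--
l=3 r=13: -8+32=24 d=5, l++
l=4 r=13: -5+32=27 d=2, l++
l=5 r=13: -4+32=28 d=1, l++
l=6 r=13: 5+32=37 d=8, r--
l=6 r=12: 5+31=36 d=7, r--
l=6 r=11: 5+28=33 d=4, r--
l=6 r=10: 5+20=25 d=4, l++
l=7 r=10: 6+20=26 d=3, l++
l=8 r=10: 9+20=29 d=0 *, stop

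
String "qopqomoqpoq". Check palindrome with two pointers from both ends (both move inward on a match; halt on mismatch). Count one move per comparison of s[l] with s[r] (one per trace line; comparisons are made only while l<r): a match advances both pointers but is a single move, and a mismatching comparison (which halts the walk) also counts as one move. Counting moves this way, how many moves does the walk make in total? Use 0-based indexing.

l=0 r=10: 'q'=='q', l++,r--
l=1 r=9: 'o'=='o', l++,r--
l=2 r=8: 'p'=='p', l++,r--
l=3 r=7: 'q'=='q', l++,r--
l=4 r=6: 'o'=='o', l++,r--

5 moves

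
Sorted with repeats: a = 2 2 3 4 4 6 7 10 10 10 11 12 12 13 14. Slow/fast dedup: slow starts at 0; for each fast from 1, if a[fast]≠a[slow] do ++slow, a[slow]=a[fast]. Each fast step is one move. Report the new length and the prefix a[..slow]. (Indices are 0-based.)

length 10; prefix = [2, 3, 4, 6, 7, 10, 11, 12, 13, 14]

(s=0,f=1) a[fast]=2=a[slow] dup → fast++
(s=0,f=2) a[fast]=3≠a[slow]=2 write a[1]=3 → slow++,fast++
(s=1,f=3) a[fast]=4≠a[slow]=3 write a[2]=4 → slow++,fast++
(s=2,f=4) a[fast]=4=a[slow] dup → fast++
(s=2,f=5) a[fast]=6≠a[slow]=4 write a[3]=6 → slow++,fast++
(s=3,f=6) a[fast]=7≠a[slow]=6 write a[4]=7 → slow++,fast++
(s=4,f=7) a[fast]=10≠a[slow]=7 write a[5]=10 → slow++,fast++
(s=5,f=8) a[fast]=10=a[slow] dup → fast++
(s=5,f=9) a[fast]=10=a[slow] dup → fast++
(s=5,f=10) a[fast]=11≠a[slow]=10 write a[6]=11 → slow++,fast++
(s=6,f=11) a[fast]=12≠a[slow]=11 write a[7]=12 → slow++,fast++
(s=7,f=12) a[fast]=12=a[slow] dup → fast++
(s=7,f=13) a[fast]=13≠a[slow]=12 write a[8]=13 → slow++,fast++
(s=8,f=14) a[fast]=14≠a[slow]=13 write a[9]=14 → slow++,fast++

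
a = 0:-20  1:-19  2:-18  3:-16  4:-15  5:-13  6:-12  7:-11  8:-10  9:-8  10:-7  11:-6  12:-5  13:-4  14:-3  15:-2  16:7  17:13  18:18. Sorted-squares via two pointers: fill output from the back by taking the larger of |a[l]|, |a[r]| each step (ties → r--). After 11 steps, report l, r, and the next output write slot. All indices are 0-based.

l=9, r=16, next write slot=7

[0,18] |-20|>|18| out[18]=400 → l++
[1,18] |-19|>|18| out[17]=361 → l++
[2,18] |-18|<=|18| out[16]=324 → r--
[2,17] |-18|>|13| out[15]=324 → l++
[3,17] |-16|>|13| out[14]=256 → l++
[4,17] |-15|>|13| out[13]=225 → l++
[5,17] |-13|<=|13| out[12]=169 → r--
[5,16] |-13|>|7| out[11]=169 → l++
[6,16] |-12|>|7| out[10]=144 → l++
[7,16] |-11|>|7| out[9]=121 → l++
[8,16] |-10|>|7| out[8]=100 → l++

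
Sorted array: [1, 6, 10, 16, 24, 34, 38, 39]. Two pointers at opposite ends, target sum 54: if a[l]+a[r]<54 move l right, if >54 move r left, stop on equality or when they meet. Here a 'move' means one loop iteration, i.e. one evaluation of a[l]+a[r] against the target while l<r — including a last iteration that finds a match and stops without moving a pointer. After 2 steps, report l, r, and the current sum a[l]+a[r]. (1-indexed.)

l=3, r=8, sum=49

l=1 r=8: 1+39=40 <54, l++
l=2 r=8: 6+39=45 <54, l++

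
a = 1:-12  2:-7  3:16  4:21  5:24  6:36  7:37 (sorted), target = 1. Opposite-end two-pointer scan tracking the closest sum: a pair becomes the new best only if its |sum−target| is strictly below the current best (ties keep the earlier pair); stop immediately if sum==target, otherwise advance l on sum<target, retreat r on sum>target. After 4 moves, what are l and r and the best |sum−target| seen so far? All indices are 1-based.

l=1 r=7: -12+37=25 d=24 *, r--
l=1 r=6: -12+36=24 d=23 *, r--
l=1 r=5: -12+24=12 d=11 *, r--
l=1 r=4: -12+21=9 d=8 *, r--

l=1, r=3, best |Δ|=8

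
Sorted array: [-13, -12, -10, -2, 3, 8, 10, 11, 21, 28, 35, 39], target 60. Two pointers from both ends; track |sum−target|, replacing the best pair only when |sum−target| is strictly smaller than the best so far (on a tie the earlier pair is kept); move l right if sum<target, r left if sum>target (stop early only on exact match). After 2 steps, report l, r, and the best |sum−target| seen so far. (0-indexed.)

l=2, r=11, best |Δ|=33

[0,11] -13+39=26 d=34 * → l++
[1,11] -12+39=27 d=33 * → l++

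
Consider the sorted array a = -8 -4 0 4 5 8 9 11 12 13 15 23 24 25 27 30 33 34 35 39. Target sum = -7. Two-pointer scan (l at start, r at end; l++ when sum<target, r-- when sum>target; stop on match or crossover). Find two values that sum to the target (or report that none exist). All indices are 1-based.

no pair

l=1 r=20: -8+39=31 >-7, r--
l=1 r=19: -8+35=27 >-7, r--
l=1 r=18: -8+34=26 >-7, r--
l=1 r=17: -8+33=25 >-7, r--
l=1 r=16: -8+30=22 >-7, r--
l=1 r=15: -8+27=19 >-7, r--
l=1 r=14: -8+25=17 >-7, r--
l=1 r=13: -8+24=16 >-7, r--
l=1 r=12: -8+23=15 >-7, r--
l=1 r=11: -8+15=7 >-7, r--
l=1 r=10: -8+13=5 >-7, r--
l=1 r=9: -8+12=4 >-7, r--
l=1 r=8: -8+11=3 >-7, r--
l=1 r=7: -8+9=1 >-7, r--
l=1 r=6: -8+8=0 >-7, r--
l=1 r=5: -8+5=-3 >-7, r--
l=1 r=4: -8+4=-4 >-7, r--
l=1 r=3: -8+0=-8 <-7, l++
l=2 r=3: -4+0=-4 >-7, r--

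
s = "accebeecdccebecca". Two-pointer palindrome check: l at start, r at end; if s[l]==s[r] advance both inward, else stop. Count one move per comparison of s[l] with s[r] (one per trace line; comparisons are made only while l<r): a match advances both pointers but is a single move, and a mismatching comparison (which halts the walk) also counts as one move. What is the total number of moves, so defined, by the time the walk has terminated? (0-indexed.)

7 moves

[0,16] 'a'=='a' → l++,r--
[1,15] 'c'=='c' → l++,r--
[2,14] 'c'=='c' → l++,r--
[3,13] 'e'=='e' → l++,r--
[4,12] 'b'=='b' → l++,r--
[5,11] 'e'=='e' → l++,r--
[6,10] 'e'!='c' → stop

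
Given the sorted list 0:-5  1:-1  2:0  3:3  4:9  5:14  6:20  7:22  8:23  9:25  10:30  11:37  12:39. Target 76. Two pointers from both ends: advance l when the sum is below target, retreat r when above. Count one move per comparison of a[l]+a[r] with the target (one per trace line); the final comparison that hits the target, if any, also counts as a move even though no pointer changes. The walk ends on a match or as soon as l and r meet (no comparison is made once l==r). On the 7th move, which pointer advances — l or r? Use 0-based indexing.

l=0 r=12: -5+39=34 <76, l++
l=1 r=12: -1+39=38 <76, l++
l=2 r=12: 0+39=39 <76, l++
l=3 r=12: 3+39=42 <76, l++
l=4 r=12: 9+39=48 <76, l++
l=5 r=12: 14+39=53 <76, l++
l=6 r=12: 20+39=59 <76, l++

l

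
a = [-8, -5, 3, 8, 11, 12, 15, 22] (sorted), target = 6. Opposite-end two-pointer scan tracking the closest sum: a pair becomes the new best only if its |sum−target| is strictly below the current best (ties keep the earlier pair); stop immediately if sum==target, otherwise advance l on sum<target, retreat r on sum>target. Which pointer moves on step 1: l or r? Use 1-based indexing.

r

[1,8] -8+22=14 d=8 * → r--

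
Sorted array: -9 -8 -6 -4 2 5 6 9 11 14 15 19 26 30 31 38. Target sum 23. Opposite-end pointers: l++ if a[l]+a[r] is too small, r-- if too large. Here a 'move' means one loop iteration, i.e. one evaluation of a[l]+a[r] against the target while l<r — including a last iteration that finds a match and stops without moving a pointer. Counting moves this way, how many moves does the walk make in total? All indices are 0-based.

[0,15] -9+38=29 >23 → r--
[0,14] -9+31=22 <23 → l++
[1,14] -8+31=23 → found

3 moves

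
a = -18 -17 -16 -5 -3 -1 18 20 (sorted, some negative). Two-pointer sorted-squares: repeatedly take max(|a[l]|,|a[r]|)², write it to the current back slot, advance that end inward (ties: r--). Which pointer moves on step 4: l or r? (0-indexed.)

l

l=0 r=7: |-18|<=|20| out[7]=400, r--
l=0 r=6: |-18|<=|18| out[6]=324, r--
l=0 r=5: |-18|>|-1| out[5]=324, l++
l=1 r=5: |-17|>|-1| out[4]=289, l++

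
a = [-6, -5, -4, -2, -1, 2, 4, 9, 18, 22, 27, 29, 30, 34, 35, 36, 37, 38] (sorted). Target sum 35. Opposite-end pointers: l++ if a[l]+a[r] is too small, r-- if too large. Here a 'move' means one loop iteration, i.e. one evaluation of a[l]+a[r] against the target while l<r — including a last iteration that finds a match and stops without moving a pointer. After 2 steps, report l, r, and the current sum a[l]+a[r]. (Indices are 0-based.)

l=0 r=17: -6+38=32 <35, l++
l=1 r=17: -5+38=33 <35, l++

l=2, r=17, sum=34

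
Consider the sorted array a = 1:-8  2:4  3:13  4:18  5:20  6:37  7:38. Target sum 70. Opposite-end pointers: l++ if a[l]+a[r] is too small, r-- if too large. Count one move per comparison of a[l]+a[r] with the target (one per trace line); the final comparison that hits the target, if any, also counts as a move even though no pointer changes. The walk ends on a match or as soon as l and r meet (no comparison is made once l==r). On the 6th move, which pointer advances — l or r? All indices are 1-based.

l=1 r=7: -8+38=30 <70, l++
l=2 r=7: 4+38=42 <70, l++
l=3 r=7: 13+38=51 <70, l++
l=4 r=7: 18+38=56 <70, l++
l=5 r=7: 20+38=58 <70, l++
l=6 r=7: 37+38=75 >70, r--

r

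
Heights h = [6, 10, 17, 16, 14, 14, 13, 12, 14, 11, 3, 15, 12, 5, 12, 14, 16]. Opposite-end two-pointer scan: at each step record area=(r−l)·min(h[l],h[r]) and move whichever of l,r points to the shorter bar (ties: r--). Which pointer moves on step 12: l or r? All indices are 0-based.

r

l=0 r=16: min(6,16)*16=96 best=96 *, l++
l=1 r=16: min(10,16)*15=150 best=150 *, l++
l=2 r=16: min(17,16)*14=224 best=224 *, r--
l=2 r=15: min(17,14)*13=182 best=224, r--
l=2 r=14: min(17,12)*12=144 best=224, r--
l=2 r=13: min(17,5)*11=55 best=224, r--
l=2 r=12: min(17,12)*10=120 best=224, r--
l=2 r=11: min(17,15)*9=135 best=224, r--
l=2 r=10: min(17,3)*8=24 best=224, r--
l=2 r=9: min(17,11)*7=77 best=224, r--
l=2 r=8: min(17,14)*6=84 best=224, r--
l=2 r=7: min(17,12)*5=60 best=224, r--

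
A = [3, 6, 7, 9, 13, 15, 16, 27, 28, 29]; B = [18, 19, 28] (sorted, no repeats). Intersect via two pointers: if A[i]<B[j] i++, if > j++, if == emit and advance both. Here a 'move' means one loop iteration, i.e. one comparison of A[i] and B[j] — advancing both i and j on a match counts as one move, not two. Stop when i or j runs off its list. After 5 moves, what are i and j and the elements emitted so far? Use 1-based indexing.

i=6, j=1, emitted=[]

[i=1,j=1] 3<18 → i++
[i=2,j=1] 6<18 → i++
[i=3,j=1] 7<18 → i++
[i=4,j=1] 9<18 → i++
[i=5,j=1] 13<18 → i++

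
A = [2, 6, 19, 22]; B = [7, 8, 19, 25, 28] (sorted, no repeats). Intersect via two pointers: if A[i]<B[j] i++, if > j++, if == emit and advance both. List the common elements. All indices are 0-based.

i=0 j=0: 2<7, i++
i=1 j=0: 6<7, i++
i=2 j=0: 19>7, j++
i=2 j=1: 19>8, j++
i=2 j=2: 19==19 emit, i++,j++
i=3 j=3: 22<25, i++

intersection = [19]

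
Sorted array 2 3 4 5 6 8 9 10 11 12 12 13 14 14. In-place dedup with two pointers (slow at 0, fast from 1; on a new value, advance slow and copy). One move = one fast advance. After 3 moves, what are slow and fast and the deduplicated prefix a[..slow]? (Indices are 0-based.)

slow=3, fast=4, prefix=[2, 3, 4, 5]

slow=0 fast=1: a[fast]=3≠a[slow]=2 write a[1]=3, slow++,fast++
slow=1 fast=2: a[fast]=4≠a[slow]=3 write a[2]=4, slow++,fast++
slow=2 fast=3: a[fast]=5≠a[slow]=4 write a[3]=5, slow++,fast++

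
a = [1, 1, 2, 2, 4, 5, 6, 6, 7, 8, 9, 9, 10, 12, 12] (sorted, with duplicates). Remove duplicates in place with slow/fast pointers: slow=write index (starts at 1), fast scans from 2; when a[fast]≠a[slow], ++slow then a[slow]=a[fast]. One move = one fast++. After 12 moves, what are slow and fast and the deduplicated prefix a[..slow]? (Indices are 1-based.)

slow=9, fast=14, prefix=[1, 2, 4, 5, 6, 7, 8, 9, 10]

slow=1 fast=2: a[fast]=1=a[slow] dup, fast++
slow=1 fast=3: a[fast]=2≠a[slow]=1 write a[2]=2, slow++,fast++
slow=2 fast=4: a[fast]=2=a[slow] dup, fast++
slow=2 fast=5: a[fast]=4≠a[slow]=2 write a[3]=4, slow++,fast++
slow=3 fast=6: a[fast]=5≠a[slow]=4 write a[4]=5, slow++,fast++
slow=4 fast=7: a[fast]=6≠a[slow]=5 write a[5]=6, slow++,fast++
slow=5 fast=8: a[fast]=6=a[slow] dup, fast++
slow=5 fast=9: a[fast]=7≠a[slow]=6 write a[6]=7, slow++,fast++
slow=6 fast=10: a[fast]=8≠a[slow]=7 write a[7]=8, slow++,fast++
slow=7 fast=11: a[fast]=9≠a[slow]=8 write a[8]=9, slow++,fast++
slow=8 fast=12: a[fast]=9=a[slow] dup, fast++
slow=8 fast=13: a[fast]=10≠a[slow]=9 write a[9]=10, slow++,fast++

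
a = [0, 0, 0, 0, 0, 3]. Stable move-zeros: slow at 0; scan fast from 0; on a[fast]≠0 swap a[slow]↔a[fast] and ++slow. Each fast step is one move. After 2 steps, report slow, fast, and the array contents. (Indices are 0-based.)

(s=0,f=0) a[fast]=0 → fast++
(s=0,f=1) a[fast]=0 → fast++

slow=0, fast=2, a=[0, 0, 0, 0, 0, 3]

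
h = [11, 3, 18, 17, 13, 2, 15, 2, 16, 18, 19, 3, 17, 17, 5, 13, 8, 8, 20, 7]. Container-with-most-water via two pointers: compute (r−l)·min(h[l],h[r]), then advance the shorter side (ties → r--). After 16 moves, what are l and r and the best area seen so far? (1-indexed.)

[1,20] min(11,7)*19=133 best=133 * → r--
[1,19] min(11,20)*18=198 best=198 * → l++
[2,19] min(3,20)*17=51 best=198 → l++
[3,19] min(18,20)*16=288 best=288 * → l++
[4,19] min(17,20)*15=255 best=288 → l++
[5,19] min(13,20)*14=182 best=288 → l++
[6,19] min(2,20)*13=26 best=288 → l++
[7,19] min(15,20)*12=180 best=288 → l++
[8,19] min(2,20)*11=22 best=288 → l++
[9,19] min(16,20)*10=160 best=288 → l++
[10,19] min(18,20)*9=162 best=288 → l++
[11,19] min(19,20)*8=152 best=288 → l++
[12,19] min(3,20)*7=21 best=288 → l++
[13,19] min(17,20)*6=102 best=288 → l++
[14,19] min(17,20)*5=85 best=288 → l++
[15,19] min(5,20)*4=20 best=288 → l++

l=16, r=19, best area=288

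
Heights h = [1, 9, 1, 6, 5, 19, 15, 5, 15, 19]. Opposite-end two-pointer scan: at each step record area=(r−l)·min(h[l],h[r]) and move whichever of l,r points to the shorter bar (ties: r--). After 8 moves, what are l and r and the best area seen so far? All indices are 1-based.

l=1 r=10: min(1,19)*9=9 best=9 *, l++
l=2 r=10: min(9,19)*8=72 best=72 *, l++
l=3 r=10: min(1,19)*7=7 best=72, l++
l=4 r=10: min(6,19)*6=36 best=72, l++
l=5 r=10: min(5,19)*5=25 best=72, l++
l=6 r=10: min(19,19)*4=76 best=76 *, r--
l=6 r=9: min(19,15)*3=45 best=76, r--
l=6 r=8: min(19,5)*2=10 best=76, r--

l=6, r=7, best area=76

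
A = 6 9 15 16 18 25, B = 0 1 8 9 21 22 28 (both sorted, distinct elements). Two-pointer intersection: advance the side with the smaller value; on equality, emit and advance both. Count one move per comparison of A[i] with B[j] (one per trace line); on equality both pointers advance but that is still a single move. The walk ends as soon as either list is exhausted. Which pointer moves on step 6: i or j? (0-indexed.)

i=0 j=0: 6>0, j++
i=0 j=1: 6>1, j++
i=0 j=2: 6<8, i++
i=1 j=2: 9>8, j++
i=1 j=3: 9==9 emit, i++,j++
i=2 j=4: 15<21, i++

i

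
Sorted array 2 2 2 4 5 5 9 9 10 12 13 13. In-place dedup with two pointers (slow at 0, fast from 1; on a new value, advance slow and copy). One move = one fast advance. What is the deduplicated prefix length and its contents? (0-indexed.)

length 7; prefix = [2, 4, 5, 9, 10, 12, 13]

slow=0 fast=1: a[fast]=2=a[slow] dup, fast++
slow=0 fast=2: a[fast]=2=a[slow] dup, fast++
slow=0 fast=3: a[fast]=4≠a[slow]=2 write a[1]=4, slow++,fast++
slow=1 fast=4: a[fast]=5≠a[slow]=4 write a[2]=5, slow++,fast++
slow=2 fast=5: a[fast]=5=a[slow] dup, fast++
slow=2 fast=6: a[fast]=9≠a[slow]=5 write a[3]=9, slow++,fast++
slow=3 fast=7: a[fast]=9=a[slow] dup, fast++
slow=3 fast=8: a[fast]=10≠a[slow]=9 write a[4]=10, slow++,fast++
slow=4 fast=9: a[fast]=12≠a[slow]=10 write a[5]=12, slow++,fast++
slow=5 fast=10: a[fast]=13≠a[slow]=12 write a[6]=13, slow++,fast++
slow=6 fast=11: a[fast]=13=a[slow] dup, fast++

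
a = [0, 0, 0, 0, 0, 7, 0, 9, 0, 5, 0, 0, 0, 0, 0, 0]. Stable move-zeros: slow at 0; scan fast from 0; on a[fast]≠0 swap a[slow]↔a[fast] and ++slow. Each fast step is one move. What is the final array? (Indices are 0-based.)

[7, 9, 5, 0, 0, 0, 0, 0, 0, 0, 0, 0, 0, 0, 0, 0]

slow=0 fast=0: a[fast]=0, fast++
slow=0 fast=1: a[fast]=0, fast++
slow=0 fast=2: a[fast]=0, fast++
slow=0 fast=3: a[fast]=0, fast++
slow=0 fast=4: a[fast]=0, fast++
slow=0 fast=5: a[fast]=7≠0 swap→a[0]=7, slow++,fast++
slow=1 fast=6: a[fast]=0, fast++
slow=1 fast=7: a[fast]=9≠0 swap→a[1]=9, slow++,fast++
slow=2 fast=8: a[fast]=0, fast++
slow=2 fast=9: a[fast]=5≠0 swap→a[2]=5, slow++,fast++
slow=3 fast=10: a[fast]=0, fast++
slow=3 fast=11: a[fast]=0, fast++
slow=3 fast=12: a[fast]=0, fast++
slow=3 fast=13: a[fast]=0, fast++
slow=3 fast=14: a[fast]=0, fast++
slow=3 fast=15: a[fast]=0, fast++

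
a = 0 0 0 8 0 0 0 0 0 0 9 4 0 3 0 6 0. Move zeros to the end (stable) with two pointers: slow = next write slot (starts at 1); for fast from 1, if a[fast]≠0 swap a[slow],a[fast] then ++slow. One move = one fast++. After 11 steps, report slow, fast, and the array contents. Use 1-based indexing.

slow=3, fast=12, a=[8, 9, 0, 0, 0, 0, 0, 0, 0, 0, 0, 4, 0, 3, 0, 6, 0]

(s=1,f=1) a[fast]=0 → fast++
(s=1,f=2) a[fast]=0 → fast++
(s=1,f=3) a[fast]=0 → fast++
(s=1,f=4) a[fast]=8≠0 swap→a[1]=8 → slow++,fast++
(s=2,f=5) a[fast]=0 → fast++
(s=2,f=6) a[fast]=0 → fast++
(s=2,f=7) a[fast]=0 → fast++
(s=2,f=8) a[fast]=0 → fast++
(s=2,f=9) a[fast]=0 → fast++
(s=2,f=10) a[fast]=0 → fast++
(s=2,f=11) a[fast]=9≠0 swap→a[2]=9 → slow++,fast++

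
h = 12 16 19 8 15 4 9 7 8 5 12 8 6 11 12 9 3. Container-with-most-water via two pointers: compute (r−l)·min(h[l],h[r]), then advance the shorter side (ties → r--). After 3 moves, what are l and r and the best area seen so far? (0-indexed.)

[0,16] min(12,3)*16=48 best=48 * → r--
[0,15] min(12,9)*15=135 best=135 * → r--
[0,14] min(12,12)*14=168 best=168 * → r--

l=0, r=13, best area=168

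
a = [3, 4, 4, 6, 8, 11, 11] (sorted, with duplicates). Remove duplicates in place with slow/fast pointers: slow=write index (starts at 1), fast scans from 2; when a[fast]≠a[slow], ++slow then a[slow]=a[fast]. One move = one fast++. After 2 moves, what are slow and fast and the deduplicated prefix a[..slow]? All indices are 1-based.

slow=2, fast=4, prefix=[3, 4]

(s=1,f=2) a[fast]=4≠a[slow]=3 write a[2]=4 → slow++,fast++
(s=2,f=3) a[fast]=4=a[slow] dup → fast++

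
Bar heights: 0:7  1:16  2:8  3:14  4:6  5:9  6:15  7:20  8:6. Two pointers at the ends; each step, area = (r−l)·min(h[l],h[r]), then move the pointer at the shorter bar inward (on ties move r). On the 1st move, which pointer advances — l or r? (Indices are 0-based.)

r

l=0 r=8: min(7,6)*8=48 best=48 *, r--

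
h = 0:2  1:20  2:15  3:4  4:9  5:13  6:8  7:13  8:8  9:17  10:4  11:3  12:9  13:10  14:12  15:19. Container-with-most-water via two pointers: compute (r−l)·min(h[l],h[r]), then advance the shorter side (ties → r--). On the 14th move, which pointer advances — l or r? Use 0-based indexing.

[0,15] min(2,19)*15=30 best=30 * → l++
[1,15] min(20,19)*14=266 best=266 * → r--
[1,14] min(20,12)*13=156 best=266 → r--
[1,13] min(20,10)*12=120 best=266 → r--
[1,12] min(20,9)*11=99 best=266 → r--
[1,11] min(20,3)*10=30 best=266 → r--
[1,10] min(20,4)*9=36 best=266 → r--
[1,9] min(20,17)*8=136 best=266 → r--
[1,8] min(20,8)*7=56 best=266 → r--
[1,7] min(20,13)*6=78 best=266 → r--
[1,6] min(20,8)*5=40 best=266 → r--
[1,5] min(20,13)*4=52 best=266 → r--
[1,4] min(20,9)*3=27 best=266 → r--
[1,3] min(20,4)*2=8 best=266 → r--

r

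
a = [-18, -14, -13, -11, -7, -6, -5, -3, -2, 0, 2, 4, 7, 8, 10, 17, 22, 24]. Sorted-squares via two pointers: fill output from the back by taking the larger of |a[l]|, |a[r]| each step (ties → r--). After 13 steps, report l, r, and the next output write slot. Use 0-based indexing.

l=7, r=11, next write slot=4

[0,17] |-18|<=|24| out[17]=576 → r--
[0,16] |-18|<=|22| out[16]=484 → r--
[0,15] |-18|>|17| out[15]=324 → l++
[1,15] |-14|<=|17| out[14]=289 → r--
[1,14] |-14|>|10| out[13]=196 → l++
[2,14] |-13|>|10| out[12]=169 → l++
[3,14] |-11|>|10| out[11]=121 → l++
[4,14] |-7|<=|10| out[10]=100 → r--
[4,13] |-7|<=|8| out[9]=64 → r--
[4,12] |-7|<=|7| out[8]=49 → r--
[4,11] |-7|>|4| out[7]=49 → l++
[5,11] |-6|>|4| out[6]=36 → l++
[6,11] |-5|>|4| out[5]=25 → l++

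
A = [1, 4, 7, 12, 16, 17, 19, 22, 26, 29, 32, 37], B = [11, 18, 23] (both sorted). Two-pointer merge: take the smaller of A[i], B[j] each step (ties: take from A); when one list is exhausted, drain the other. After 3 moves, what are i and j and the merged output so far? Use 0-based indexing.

[i=0,j=0] A[i]=1<=B[j]=11 take 1 → i++
[i=1,j=0] A[i]=4<=B[j]=11 take 4 → i++
[i=2,j=0] A[i]=7<=B[j]=11 take 7 → i++

i=3, j=0, merged so far=[1, 4, 7]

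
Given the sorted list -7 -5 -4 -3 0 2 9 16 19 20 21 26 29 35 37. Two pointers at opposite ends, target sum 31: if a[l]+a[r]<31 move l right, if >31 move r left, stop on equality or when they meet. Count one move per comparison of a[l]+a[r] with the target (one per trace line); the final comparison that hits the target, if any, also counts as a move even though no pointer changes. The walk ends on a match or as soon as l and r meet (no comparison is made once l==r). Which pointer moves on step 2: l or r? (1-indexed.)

[1,15] -7+37=30 <31 → l++
[2,15] -5+37=32 >31 → r--

r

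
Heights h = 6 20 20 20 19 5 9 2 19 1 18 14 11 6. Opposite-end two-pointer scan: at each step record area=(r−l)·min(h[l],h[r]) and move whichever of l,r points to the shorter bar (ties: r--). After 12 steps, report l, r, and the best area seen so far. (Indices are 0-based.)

l=1, r=2, best area=162

[0,13] min(6,6)*13=78 best=78 * → r--
[0,12] min(6,11)*12=72 best=78 → l++
[1,12] min(20,11)*11=121 best=121 * → r--
[1,11] min(20,14)*10=140 best=140 * → r--
[1,10] min(20,18)*9=162 best=162 * → r--
[1,9] min(20,1)*8=8 best=162 → r--
[1,8] min(20,19)*7=133 best=162 → r--
[1,7] min(20,2)*6=12 best=162 → r--
[1,6] min(20,9)*5=45 best=162 → r--
[1,5] min(20,5)*4=20 best=162 → r--
[1,4] min(20,19)*3=57 best=162 → r--
[1,3] min(20,20)*2=40 best=162 → r--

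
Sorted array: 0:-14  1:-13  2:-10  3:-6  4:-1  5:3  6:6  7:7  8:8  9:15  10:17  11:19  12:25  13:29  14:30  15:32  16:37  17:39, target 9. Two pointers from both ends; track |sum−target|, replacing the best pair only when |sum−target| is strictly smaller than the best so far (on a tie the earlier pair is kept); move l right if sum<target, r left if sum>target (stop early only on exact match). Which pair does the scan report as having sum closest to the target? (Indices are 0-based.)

l=0 r=17: -14+39=25 d=16 *, r--
l=0 r=16: -14+37=23 d=14 *, r--
l=0 r=15: -14+32=18 d=9 *, r--
l=0 r=14: -14+30=16 d=7 *, r--
l=0 r=13: -14+29=15 d=6 *, r--
l=0 r=12: -14+25=11 d=2 *, r--
l=0 r=11: -14+19=5 d=4, l++
l=1 r=11: -13+19=6 d=3, l++
l=2 r=11: -10+19=9 d=0 *, stop

pair (-10, 19) with sum 9 (|Δ|=0)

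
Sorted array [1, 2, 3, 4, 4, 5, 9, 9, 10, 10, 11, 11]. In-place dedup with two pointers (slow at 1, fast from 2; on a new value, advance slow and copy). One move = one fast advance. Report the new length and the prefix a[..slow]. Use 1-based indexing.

length 8; prefix = [1, 2, 3, 4, 5, 9, 10, 11]

(s=1,f=2) a[fast]=2≠a[slow]=1 write a[2]=2 → slow++,fast++
(s=2,f=3) a[fast]=3≠a[slow]=2 write a[3]=3 → slow++,fast++
(s=3,f=4) a[fast]=4≠a[slow]=3 write a[4]=4 → slow++,fast++
(s=4,f=5) a[fast]=4=a[slow] dup → fast++
(s=4,f=6) a[fast]=5≠a[slow]=4 write a[5]=5 → slow++,fast++
(s=5,f=7) a[fast]=9≠a[slow]=5 write a[6]=9 → slow++,fast++
(s=6,f=8) a[fast]=9=a[slow] dup → fast++
(s=6,f=9) a[fast]=10≠a[slow]=9 write a[7]=10 → slow++,fast++
(s=7,f=10) a[fast]=10=a[slow] dup → fast++
(s=7,f=11) a[fast]=11≠a[slow]=10 write a[8]=11 → slow++,fast++
(s=8,f=12) a[fast]=11=a[slow] dup → fast++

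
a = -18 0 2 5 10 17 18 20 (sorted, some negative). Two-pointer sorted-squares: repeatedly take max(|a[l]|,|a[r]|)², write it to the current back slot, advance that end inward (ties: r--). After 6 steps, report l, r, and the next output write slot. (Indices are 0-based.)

[0,7] |-18|<=|20| out[7]=400 → r--
[0,6] |-18|<=|18| out[6]=324 → r--
[0,5] |-18|>|17| out[5]=324 → l++
[1,5] |0|<=|17| out[4]=289 → r--
[1,4] |0|<=|10| out[3]=100 → r--
[1,3] |0|<=|5| out[2]=25 → r--

l=1, r=2, next write slot=1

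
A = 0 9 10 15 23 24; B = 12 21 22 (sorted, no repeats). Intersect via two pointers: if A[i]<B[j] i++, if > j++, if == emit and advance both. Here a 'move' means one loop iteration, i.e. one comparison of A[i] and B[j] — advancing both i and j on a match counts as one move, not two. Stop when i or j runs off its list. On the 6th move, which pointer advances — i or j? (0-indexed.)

[i=0,j=0] 0<12 → i++
[i=1,j=0] 9<12 → i++
[i=2,j=0] 10<12 → i++
[i=3,j=0] 15>12 → j++
[i=3,j=1] 15<21 → i++
[i=4,j=1] 23>21 → j++

j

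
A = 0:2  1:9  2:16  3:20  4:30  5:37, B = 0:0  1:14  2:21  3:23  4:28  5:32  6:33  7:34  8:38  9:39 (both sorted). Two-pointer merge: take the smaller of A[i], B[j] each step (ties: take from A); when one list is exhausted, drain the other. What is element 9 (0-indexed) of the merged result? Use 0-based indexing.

[i=0,j=0] A[i]=2>B[j]=0 take 0 → j++
[i=0,j=1] A[i]=2<=B[j]=14 take 2 → i++
[i=1,j=1] A[i]=9<=B[j]=14 take 9 → i++
[i=2,j=1] A[i]=16>B[j]=14 take 14 → j++
[i=2,j=2] A[i]=16<=B[j]=21 take 16 → i++
[i=3,j=2] A[i]=20<=B[j]=21 take 20 → i++
[i=4,j=2] A[i]=30>B[j]=21 take 21 → j++
[i=4,j=3] A[i]=30>B[j]=23 take 23 → j++
[i=4,j=4] A[i]=30>B[j]=28 take 28 → j++
[i=4,j=5] A[i]=30<=B[j]=32 take 30 → i++
[i=5,j=5] A[i]=37>B[j]=32 take 32 → j++
[i=5,j=6] A[i]=37>B[j]=33 take 33 → j++
[i=5,j=7] A[i]=37>B[j]=34 take 34 → j++
[i=5,j=8] A[i]=37<=B[j]=38 take 37 → i++
[i=6,j=8] A done, take B[j]=38 → j++
[i=6,j=9] A done, take B[j]=39 → j++

merged[9] = 30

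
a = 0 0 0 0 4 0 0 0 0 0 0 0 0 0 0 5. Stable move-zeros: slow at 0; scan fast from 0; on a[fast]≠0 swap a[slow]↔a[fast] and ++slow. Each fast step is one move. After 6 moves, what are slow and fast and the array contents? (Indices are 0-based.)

(s=0,f=0) a[fast]=0 → fast++
(s=0,f=1) a[fast]=0 → fast++
(s=0,f=2) a[fast]=0 → fast++
(s=0,f=3) a[fast]=0 → fast++
(s=0,f=4) a[fast]=4≠0 swap→a[0]=4 → slow++,fast++
(s=1,f=5) a[fast]=0 → fast++

slow=1, fast=6, a=[4, 0, 0, 0, 0, 0, 0, 0, 0, 0, 0, 0, 0, 0, 0, 5]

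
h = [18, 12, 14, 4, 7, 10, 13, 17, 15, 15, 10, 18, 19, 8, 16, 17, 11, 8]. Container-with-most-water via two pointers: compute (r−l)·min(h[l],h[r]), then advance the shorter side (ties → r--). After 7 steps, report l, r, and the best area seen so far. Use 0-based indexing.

l=2, r=12, best area=255

[0,17] min(18,8)*17=136 best=136 * → r--
[0,16] min(18,11)*16=176 best=176 * → r--
[0,15] min(18,17)*15=255 best=255 * → r--
[0,14] min(18,16)*14=224 best=255 → r--
[0,13] min(18,8)*13=104 best=255 → r--
[0,12] min(18,19)*12=216 best=255 → l++
[1,12] min(12,19)*11=132 best=255 → l++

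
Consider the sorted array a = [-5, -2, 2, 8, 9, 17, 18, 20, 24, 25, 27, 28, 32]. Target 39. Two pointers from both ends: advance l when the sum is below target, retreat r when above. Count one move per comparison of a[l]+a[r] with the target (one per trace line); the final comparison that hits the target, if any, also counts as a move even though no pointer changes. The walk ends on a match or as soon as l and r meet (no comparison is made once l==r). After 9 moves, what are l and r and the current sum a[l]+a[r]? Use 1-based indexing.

l=6, r=9, sum=41

l=1 r=13: -5+32=27 <39, l++
l=2 r=13: -2+32=30 <39, l++
l=3 r=13: 2+32=34 <39, l++
l=4 r=13: 8+32=40 >39, r--
l=4 r=12: 8+28=36 <39, l++
l=5 r=12: 9+28=37 <39, l++
l=6 r=12: 17+28=45 >39, r--
l=6 r=11: 17+27=44 >39, r--
l=6 r=10: 17+25=42 >39, r--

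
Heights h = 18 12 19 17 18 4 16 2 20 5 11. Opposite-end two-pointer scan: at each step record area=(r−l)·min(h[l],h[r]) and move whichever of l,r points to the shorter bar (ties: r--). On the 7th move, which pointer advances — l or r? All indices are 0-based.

[0,10] min(18,11)*10=110 best=110 * → r--
[0,9] min(18,5)*9=45 best=110 → r--
[0,8] min(18,20)*8=144 best=144 * → l++
[1,8] min(12,20)*7=84 best=144 → l++
[2,8] min(19,20)*6=114 best=144 → l++
[3,8] min(17,20)*5=85 best=144 → l++
[4,8] min(18,20)*4=72 best=144 → l++

l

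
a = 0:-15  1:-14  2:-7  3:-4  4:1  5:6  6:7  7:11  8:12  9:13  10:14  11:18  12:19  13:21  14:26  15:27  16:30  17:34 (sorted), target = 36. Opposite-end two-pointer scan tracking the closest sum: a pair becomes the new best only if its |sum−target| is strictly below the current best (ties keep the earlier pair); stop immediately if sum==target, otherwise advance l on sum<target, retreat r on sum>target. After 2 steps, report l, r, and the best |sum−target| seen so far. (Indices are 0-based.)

l=2, r=17, best |Δ|=16

l=0 r=17: -15+34=19 d=17 *, l++
l=1 r=17: -14+34=20 d=16 *, l++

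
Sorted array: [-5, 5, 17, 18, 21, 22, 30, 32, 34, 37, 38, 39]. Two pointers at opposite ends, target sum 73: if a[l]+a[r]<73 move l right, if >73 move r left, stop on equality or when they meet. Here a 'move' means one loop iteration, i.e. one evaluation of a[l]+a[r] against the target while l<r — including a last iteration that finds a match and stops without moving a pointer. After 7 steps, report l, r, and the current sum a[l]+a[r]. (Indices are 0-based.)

[0,11] -5+39=34 <73 → l++
[1,11] 5+39=44 <73 → l++
[2,11] 17+39=56 <73 → l++
[3,11] 18+39=57 <73 → l++
[4,11] 21+39=60 <73 → l++
[5,11] 22+39=61 <73 → l++
[6,11] 30+39=69 <73 → l++

l=7, r=11, sum=71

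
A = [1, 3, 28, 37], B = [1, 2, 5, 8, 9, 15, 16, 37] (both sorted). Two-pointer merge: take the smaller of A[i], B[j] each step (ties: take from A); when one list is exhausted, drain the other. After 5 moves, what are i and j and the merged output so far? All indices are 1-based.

[i=1,j=1] A[i]=1<=B[j]=1 take 1 → i++
[i=2,j=1] A[i]=3>B[j]=1 take 1 → j++
[i=2,j=2] A[i]=3>B[j]=2 take 2 → j++
[i=2,j=3] A[i]=3<=B[j]=5 take 3 → i++
[i=3,j=3] A[i]=28>B[j]=5 take 5 → j++

i=3, j=4, merged so far=[1, 1, 2, 3, 5]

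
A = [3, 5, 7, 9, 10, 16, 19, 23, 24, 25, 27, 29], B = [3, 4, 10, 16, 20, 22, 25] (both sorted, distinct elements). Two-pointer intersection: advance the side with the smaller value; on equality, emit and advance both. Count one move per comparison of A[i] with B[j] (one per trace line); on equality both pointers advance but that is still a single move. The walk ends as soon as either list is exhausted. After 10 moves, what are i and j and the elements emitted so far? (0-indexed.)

i=0 j=0: 3==3 emit, i++,j++
i=1 j=1: 5>4, j++
i=1 j=2: 5<10, i++
i=2 j=2: 7<10, i++
i=3 j=2: 9<10, i++
i=4 j=2: 10==10 emit, i++,j++
i=5 j=3: 16==16 emit, i++,j++
i=6 j=4: 19<20, i++
i=7 j=4: 23>20, j++
i=7 j=5: 23>22, j++

i=7, j=6, emitted=[3, 10, 16]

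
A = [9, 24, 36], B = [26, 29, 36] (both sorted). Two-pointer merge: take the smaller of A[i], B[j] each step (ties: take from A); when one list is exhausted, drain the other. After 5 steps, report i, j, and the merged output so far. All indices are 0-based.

i=3, j=2, merged so far=[9, 24, 26, 29, 36]

i=0 j=0: A[i]=9<=B[j]=26 take 9, i++
i=1 j=0: A[i]=24<=B[j]=26 take 24, i++
i=2 j=0: A[i]=36>B[j]=26 take 26, j++
i=2 j=1: A[i]=36>B[j]=29 take 29, j++
i=2 j=2: A[i]=36<=B[j]=36 take 36, i++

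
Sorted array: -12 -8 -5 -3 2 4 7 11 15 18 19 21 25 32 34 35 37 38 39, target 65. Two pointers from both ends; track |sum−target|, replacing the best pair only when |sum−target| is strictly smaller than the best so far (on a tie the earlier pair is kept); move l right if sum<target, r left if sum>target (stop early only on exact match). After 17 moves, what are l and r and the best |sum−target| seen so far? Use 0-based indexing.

l=13, r=14, best |Δ|=1

[0,18] -12+39=27 d=38 * → l++
[1,18] -8+39=31 d=34 * → l++
[2,18] -5+39=34 d=31 * → l++
[3,18] -3+39=36 d=29 * → l++
[4,18] 2+39=41 d=24 * → l++
[5,18] 4+39=43 d=22 * → l++
[6,18] 7+39=46 d=19 * → l++
[7,18] 11+39=50 d=15 * → l++
[8,18] 15+39=54 d=11 * → l++
[9,18] 18+39=57 d=8 * → l++
[10,18] 19+39=58 d=7 * → l++
[11,18] 21+39=60 d=5 * → l++
[12,18] 25+39=64 d=1 * → l++
[13,18] 32+39=71 d=6 → r--
[13,17] 32+38=70 d=5 → r--
[13,16] 32+37=69 d=4 → r--
[13,15] 32+35=67 d=2 → r--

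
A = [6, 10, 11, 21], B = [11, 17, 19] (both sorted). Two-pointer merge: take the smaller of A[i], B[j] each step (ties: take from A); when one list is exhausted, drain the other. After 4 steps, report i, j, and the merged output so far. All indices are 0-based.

i=3, j=1, merged so far=[6, 10, 11, 11]

i=0 j=0: A[i]=6<=B[j]=11 take 6, i++
i=1 j=0: A[i]=10<=B[j]=11 take 10, i++
i=2 j=0: A[i]=11<=B[j]=11 take 11, i++
i=3 j=0: A[i]=21>B[j]=11 take 11, j++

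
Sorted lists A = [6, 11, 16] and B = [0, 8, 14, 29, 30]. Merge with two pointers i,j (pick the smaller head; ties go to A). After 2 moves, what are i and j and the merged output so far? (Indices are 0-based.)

i=0 j=0: A[i]=6>B[j]=0 take 0, j++
i=0 j=1: A[i]=6<=B[j]=8 take 6, i++

i=1, j=1, merged so far=[0, 6]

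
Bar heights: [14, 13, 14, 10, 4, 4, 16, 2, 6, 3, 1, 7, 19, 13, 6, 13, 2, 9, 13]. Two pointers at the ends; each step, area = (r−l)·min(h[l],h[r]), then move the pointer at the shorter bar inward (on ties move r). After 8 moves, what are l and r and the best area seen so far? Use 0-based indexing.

l=0 r=18: min(14,13)*18=234 best=234 *, r--
l=0 r=17: min(14,9)*17=153 best=234, r--
l=0 r=16: min(14,2)*16=32 best=234, r--
l=0 r=15: min(14,13)*15=195 best=234, r--
l=0 r=14: min(14,6)*14=84 best=234, r--
l=0 r=13: min(14,13)*13=169 best=234, r--
l=0 r=12: min(14,19)*12=168 best=234, l++
l=1 r=12: min(13,19)*11=143 best=234, l++

l=2, r=12, best area=234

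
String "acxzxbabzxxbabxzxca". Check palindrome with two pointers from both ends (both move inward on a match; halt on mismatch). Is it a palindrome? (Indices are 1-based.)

l=1 r=19: 'a'=='a', l++,r--
l=2 r=18: 'c'=='c', l++,r--
l=3 r=17: 'x'=='x', l++,r--
l=4 r=16: 'z'=='z', l++,r--
l=5 r=15: 'x'=='x', l++,r--
l=6 r=14: 'b'=='b', l++,r--
l=7 r=13: 'a'=='a', l++,r--
l=8 r=12: 'b'=='b', l++,r--
l=9 r=11: 'z'!='x', stop

not a palindrome (mismatch at 9,11)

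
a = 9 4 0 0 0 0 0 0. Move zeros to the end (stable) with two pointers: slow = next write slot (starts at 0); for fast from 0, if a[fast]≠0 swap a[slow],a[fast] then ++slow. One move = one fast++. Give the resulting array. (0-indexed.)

[9, 4, 0, 0, 0, 0, 0, 0]

(s=0,f=0) a[fast]=9≠0 swap→a[0]=9 → slow++,fast++
(s=1,f=1) a[fast]=4≠0 swap→a[1]=4 → slow++,fast++
(s=2,f=2) a[fast]=0 → fast++
(s=2,f=3) a[fast]=0 → fast++
(s=2,f=4) a[fast]=0 → fast++
(s=2,f=5) a[fast]=0 → fast++
(s=2,f=6) a[fast]=0 → fast++
(s=2,f=7) a[fast]=0 → fast++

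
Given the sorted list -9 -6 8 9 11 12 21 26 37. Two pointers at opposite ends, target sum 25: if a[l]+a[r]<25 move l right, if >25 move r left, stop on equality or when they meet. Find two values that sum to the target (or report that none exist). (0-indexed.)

no pair

[0,8] -9+37=28 >25 → r--
[0,7] -9+26=17 <25 → l++
[1,7] -6+26=20 <25 → l++
[2,7] 8+26=34 >25 → r--
[2,6] 8+21=29 >25 → r--
[2,5] 8+12=20 <25 → l++
[3,5] 9+12=21 <25 → l++
[4,5] 11+12=23 <25 → l++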